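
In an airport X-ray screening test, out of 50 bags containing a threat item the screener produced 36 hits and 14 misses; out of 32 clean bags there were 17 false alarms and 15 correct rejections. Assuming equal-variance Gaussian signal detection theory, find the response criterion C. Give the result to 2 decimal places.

H = 36/50 = 0.7200
FA = 17/32 = 0.5312
z(0.7200) = 0.5828, z(0.5312) = 0.0783
c = −½·[z(H) + z(FA)] = −0.5 × (0.5828 + 0.0783) = -0.33055
c < 0: the screener has a liberal response bias.

C = -0.33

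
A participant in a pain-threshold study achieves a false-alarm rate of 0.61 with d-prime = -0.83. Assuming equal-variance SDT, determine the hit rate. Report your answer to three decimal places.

z(false-alarm rate) = z(0.61) = 0.2793
z(H) = z(FA) + d' = 0.2793 + (-0.83) = -0.5507
hit rate = Φ(-0.5507) = 0.2909

hit rate = 0.291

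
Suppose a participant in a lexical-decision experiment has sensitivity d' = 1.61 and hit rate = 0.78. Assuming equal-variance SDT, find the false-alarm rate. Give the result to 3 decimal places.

z(hit rate) = z(0.78) = 0.7722
z(FA) = z(H) − d' = 0.7722 − 1.61 = -0.8378
false-alarm rate = Φ(-0.8378) = 0.2011

false-alarm rate = 0.201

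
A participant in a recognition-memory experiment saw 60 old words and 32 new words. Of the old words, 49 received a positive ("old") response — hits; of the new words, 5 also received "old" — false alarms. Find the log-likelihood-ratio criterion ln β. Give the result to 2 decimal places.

ln β = 0.10

H = 49/60 = 0.8167
FA = 5/32 = 0.1562
Φ⁻¹(H) = 0.903
Φ⁻¹(FA) = -1.010
ln β = −½·[z(H)² − z(FA)²] = −0.5 × (0.815 − 1.020) = 0.1025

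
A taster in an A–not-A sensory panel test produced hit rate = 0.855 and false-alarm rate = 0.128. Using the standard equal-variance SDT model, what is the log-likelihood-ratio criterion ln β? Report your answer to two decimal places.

z(0.855) = 1.058, z(0.128) = -1.136
ln β = −½·[z(H)² − z(FA)²] = −0.5 × (1.119 − 1.290) = 0.0855

ln β = 0.09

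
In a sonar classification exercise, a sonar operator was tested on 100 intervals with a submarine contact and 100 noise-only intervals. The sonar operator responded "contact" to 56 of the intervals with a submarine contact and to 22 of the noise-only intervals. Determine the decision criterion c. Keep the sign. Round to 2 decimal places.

H = 56/100 = 0.5600
FA = 22/100 = 0.2200
z(H) = 0.1510
z(FA) = -0.7722
c = −½·[z(H) + z(FA)] = −0.5 × (0.1510 + (-0.7722)) = 0.3106

c = 0.31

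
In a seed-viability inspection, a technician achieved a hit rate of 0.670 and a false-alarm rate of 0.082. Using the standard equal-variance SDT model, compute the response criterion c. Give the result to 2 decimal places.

c = 0.48

z(0.670) = 0.440, z(0.082) = -1.392
c = −½·[z(H) + z(FA)] = −0.5 × (0.440 + (-1.392)) = 0.476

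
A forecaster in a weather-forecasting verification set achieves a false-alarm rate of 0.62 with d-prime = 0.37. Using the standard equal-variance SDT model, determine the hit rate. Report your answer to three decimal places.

z(false-alarm rate) = z(0.62) = 0.3055
z(H) = z(FA) + d' = 0.3055 + 0.37 = 0.6755
hit rate = Φ(0.6755) = 0.7503

hit rate = 0.750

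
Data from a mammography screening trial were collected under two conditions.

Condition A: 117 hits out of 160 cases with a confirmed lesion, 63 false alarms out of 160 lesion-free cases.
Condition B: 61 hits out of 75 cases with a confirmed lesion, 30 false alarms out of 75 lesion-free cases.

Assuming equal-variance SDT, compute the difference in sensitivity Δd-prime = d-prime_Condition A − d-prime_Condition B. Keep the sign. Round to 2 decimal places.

Condition A: z(0.7312) = 0.616, z(0.3937) = -0.270, d' = 0.886
Condition B: z(0.8133) = 0.890, z(0.4000) = -0.253, d' = 1.143
Δd' = d'_Condition A − d'_Condition B = 0.886 − 1.143 = -0.257
Condition B has the higher sensitivity.

Δd-prime = -0.26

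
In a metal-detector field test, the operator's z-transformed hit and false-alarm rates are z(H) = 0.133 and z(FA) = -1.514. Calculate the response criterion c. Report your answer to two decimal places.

c = 0.69

c = −½·[z(H) + z(FA)] = −½·(0.133 + (-1.514)) = 0.6905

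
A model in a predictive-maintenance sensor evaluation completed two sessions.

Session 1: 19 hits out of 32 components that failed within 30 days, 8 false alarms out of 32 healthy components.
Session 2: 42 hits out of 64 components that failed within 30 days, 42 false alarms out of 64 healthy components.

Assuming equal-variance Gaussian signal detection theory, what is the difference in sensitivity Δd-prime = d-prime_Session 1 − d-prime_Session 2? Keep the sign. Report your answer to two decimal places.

Session 1: z(0.5938) = 0.237, z(0.2500) = -0.674, d' = 0.911
Session 2: z(0.6562) = 0.402, z(0.6562) = 0.402, d' = 0.000
Δd' = d'_Session 1 − d'_Session 2 = 0.911 − 0.000 = 0.911
Session 1 has the higher sensitivity.

Δd-prime = 0.91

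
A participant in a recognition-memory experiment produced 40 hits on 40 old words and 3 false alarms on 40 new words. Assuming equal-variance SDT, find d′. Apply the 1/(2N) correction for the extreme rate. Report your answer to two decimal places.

The hit rate is 40/40 = 1, so apply the 1/(2N) correction: H → 1 − 1/(2·40) = 0.98750.
z(H) = z(0.98750) = 2.241
z(FA) = z(0.07500) = -1.440
d' = 2.241 − (-1.440) = 3.681

d′ = 3.68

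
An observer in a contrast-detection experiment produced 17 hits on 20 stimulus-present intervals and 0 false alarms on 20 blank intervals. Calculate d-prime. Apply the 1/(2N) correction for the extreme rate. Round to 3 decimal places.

The false-alarm rate is 0/20 = 0, so apply the 1/(2N) correction: FA → 1/(2·20) = 0.02500.
z(H) = z(0.85000) = 1.0364
z(FA) = z(0.02500) = -1.9600
d' = 1.0364 − (-1.9600) = 2.9964

d-prime = 2.996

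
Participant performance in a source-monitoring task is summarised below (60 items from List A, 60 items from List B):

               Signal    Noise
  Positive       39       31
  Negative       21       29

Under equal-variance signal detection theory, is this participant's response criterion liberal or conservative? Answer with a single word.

z(H) = 0.385, z(FA) = 0.042
c = −½·(z(H) + z(FA)) = -0.2135
c < 0 → liberal criterion (biased toward responding “yes”).

liberal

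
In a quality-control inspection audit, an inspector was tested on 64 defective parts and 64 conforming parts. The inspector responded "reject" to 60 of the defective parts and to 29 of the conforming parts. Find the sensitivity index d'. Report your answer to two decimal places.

H = 60/64 = 0.9375
FA = 29/64 = 0.4531
z(H) = 1.534
z(FA) = -0.118
d' = z(H) − z(FA) = 1.534 − (-0.118) = 1.652

d' = 1.65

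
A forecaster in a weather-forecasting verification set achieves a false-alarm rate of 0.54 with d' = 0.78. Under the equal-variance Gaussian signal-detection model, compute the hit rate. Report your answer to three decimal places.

hit rate = 0.811

z(false-alarm rate) = z(0.54) = 0.1004
z(H) = z(FA) + d' = 0.1004 + 0.78 = 0.8804
hit rate = Φ(0.8804) = 0.8107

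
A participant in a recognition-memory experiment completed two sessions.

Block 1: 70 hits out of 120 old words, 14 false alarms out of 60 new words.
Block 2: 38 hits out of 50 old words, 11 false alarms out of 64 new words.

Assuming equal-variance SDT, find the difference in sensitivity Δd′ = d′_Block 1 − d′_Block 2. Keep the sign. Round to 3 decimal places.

Block 1: z(0.5833) = 0.2103, z(0.2333) = -0.7280, d' = 0.9383
Block 2: z(0.7600) = 0.7063, z(0.1719) = -0.9467, d' = 1.6530
Δd' = d'_Block 1 − d'_Block 2 = 0.9383 − 1.6530 = -0.7147
Block 2 has the higher sensitivity.

Δd′ = -0.715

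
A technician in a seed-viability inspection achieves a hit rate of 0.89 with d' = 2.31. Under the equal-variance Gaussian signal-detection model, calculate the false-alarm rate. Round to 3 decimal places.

false-alarm rate = 0.139

z(hit rate) = z(0.89) = 1.2265
z(FA) = z(H) − d' = 1.2265 − 2.31 = -1.0835
false-alarm rate = Φ(-1.0835) = 0.1393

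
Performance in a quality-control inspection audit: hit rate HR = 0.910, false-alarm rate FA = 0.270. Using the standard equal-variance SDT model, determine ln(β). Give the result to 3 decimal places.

z(H) = 1.3408
z(FA) = -0.6128
ln β = −½·[z(H)² − z(FA)²] = −0.5 × (1.7977 − 0.3755) = -0.7111

ln β = -0.711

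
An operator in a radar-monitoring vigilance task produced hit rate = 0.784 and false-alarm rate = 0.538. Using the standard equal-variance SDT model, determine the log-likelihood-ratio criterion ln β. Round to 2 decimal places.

ln β = -0.30

z(H) = z(0.784) = 0.786
z(FA) = z(0.538) = 0.095
ln β = −½·[z(H)² − z(FA)²] = −0.5 × (0.618 − 0.009) = -0.3045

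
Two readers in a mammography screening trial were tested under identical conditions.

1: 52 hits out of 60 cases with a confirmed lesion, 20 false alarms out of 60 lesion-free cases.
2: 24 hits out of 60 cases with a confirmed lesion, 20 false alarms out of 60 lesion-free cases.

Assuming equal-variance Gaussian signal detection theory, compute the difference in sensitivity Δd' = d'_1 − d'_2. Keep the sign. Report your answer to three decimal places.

Δd' = 1.364

1: z(0.8667) = 1.1109, z(0.3333) = -0.4308, d' = 1.5417
2: z(0.4000) = -0.2533, z(0.3333) = -0.4308, d' = 0.1775
Δd' = d'_1 − d'_2 = 1.5417 − 0.1775 = 1.3642
1 has the higher sensitivity.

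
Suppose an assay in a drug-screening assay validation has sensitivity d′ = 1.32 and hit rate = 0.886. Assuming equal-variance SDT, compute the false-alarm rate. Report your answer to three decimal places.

false-alarm rate = 0.454

z(hit rate) = z(0.886) = 1.2055
z(FA) = z(H) − d' = 1.2055 − 1.32 = -0.1145
false-alarm rate = Φ(-0.1145) = 0.4544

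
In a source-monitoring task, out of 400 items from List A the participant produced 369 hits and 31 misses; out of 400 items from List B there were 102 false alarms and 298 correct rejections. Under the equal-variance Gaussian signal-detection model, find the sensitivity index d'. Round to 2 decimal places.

d' = 2.08

H = 369/400 = 0.9225
FA = 102/400 = 0.2550
z(H) = z(0.9225) = 1.422
z(FA) = z(0.2550) = -0.659
d' = z(H) − z(FA) = 1.422 − (-0.659) = 2.081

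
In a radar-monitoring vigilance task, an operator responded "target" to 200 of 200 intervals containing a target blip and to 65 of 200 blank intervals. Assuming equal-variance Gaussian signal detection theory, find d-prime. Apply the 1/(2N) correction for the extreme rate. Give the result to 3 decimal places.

d-prime = 3.261

The hit rate is 200/200 = 1, so apply the 1/(2N) correction: H → 1 − 1/(2·200) = 0.99750.
z(H) = z(0.99750) = 2.8070
z(FA) = z(0.32500) = -0.4538
d' = 2.8070 − (-0.4538) = 3.2608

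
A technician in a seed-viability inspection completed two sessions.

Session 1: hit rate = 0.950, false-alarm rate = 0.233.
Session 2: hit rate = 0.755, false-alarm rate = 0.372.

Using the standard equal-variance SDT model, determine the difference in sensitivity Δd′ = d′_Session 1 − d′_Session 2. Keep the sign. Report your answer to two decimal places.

Session 1: z(0.950) = 1.645, z(0.233) = -0.729, d' = 2.374
Session 2: z(0.755) = 0.690, z(0.372) = -0.327, d' = 1.017
Δd' = d'_Session 1 − d'_Session 2 = 2.374 − 1.017 = 1.357
Session 1 has the higher sensitivity.

Δd′ = 1.36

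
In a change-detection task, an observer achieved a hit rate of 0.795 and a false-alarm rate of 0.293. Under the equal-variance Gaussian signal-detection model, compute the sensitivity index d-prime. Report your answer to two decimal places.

d-prime = 1.37

z(H) = z(0.795) = 0.8239
z(FA) = z(0.293) = -0.5446
d' = z(H) − z(FA) = 0.8239 − (-0.5446) = 1.3685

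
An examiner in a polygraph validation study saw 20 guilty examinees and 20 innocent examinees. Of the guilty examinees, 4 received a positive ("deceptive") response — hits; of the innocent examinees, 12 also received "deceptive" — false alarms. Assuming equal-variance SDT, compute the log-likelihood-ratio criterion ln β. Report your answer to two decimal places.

H = 4/20 = 0.2000
FA = 12/20 = 0.6000
Φ⁻¹(H) = Φ⁻¹(0.2000) = -0.842
Φ⁻¹(FA) = Φ⁻¹(0.6000) = 0.253
ln β = −½·[z(H)² − z(FA)²] = −0.5 × (0.709 − 0.064) = -0.3225

ln β = -0.32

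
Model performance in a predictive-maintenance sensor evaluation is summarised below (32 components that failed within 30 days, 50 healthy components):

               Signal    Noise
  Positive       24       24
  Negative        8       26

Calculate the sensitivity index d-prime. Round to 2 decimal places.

H = 24/32 = 0.7500
FA = 24/50 = 0.4800
z(H) = 0.6745
z(FA) = -0.0502
d' = z(H) − z(FA) = 0.6745 − (-0.0502) = 0.7247

d-prime = 0.72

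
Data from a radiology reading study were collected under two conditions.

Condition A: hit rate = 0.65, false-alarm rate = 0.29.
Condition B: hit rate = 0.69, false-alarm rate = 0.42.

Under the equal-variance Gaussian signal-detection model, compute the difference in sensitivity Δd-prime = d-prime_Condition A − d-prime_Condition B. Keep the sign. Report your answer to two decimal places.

Δd-prime = 0.24

Condition A: z(0.65) = 0.385, z(0.29) = -0.553, d' = 0.938
Condition B: z(0.69) = 0.496, z(0.42) = -0.202, d' = 0.698
Δd' = d'_Condition A − d'_Condition B = 0.938 − 0.698 = 0.240
Condition A has the higher sensitivity.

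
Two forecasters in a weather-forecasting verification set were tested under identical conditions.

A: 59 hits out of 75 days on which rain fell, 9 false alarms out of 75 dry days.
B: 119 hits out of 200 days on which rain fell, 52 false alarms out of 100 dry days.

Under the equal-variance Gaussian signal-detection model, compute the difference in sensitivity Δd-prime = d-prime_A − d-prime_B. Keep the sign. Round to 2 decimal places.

A: z(0.7867) = 0.795, z(0.1200) = -1.175, d' = 1.970
B: z(0.5950) = 0.240, z(0.5200) = 0.050, d' = 0.190
Δd' = d'_A − d'_B = 1.970 − 0.190 = 1.780
A has the higher sensitivity.

Δd-prime = 1.78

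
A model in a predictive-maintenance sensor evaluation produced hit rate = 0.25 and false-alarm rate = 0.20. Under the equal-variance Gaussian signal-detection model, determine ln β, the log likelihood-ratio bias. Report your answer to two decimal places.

z(H) = z(0.25) = -0.674
z(FA) = z(0.20) = -0.842
ln β = −½·[z(H)² − z(FA)²] = −0.5 × (0.454 − 0.709) = 0.1275

ln β = 0.13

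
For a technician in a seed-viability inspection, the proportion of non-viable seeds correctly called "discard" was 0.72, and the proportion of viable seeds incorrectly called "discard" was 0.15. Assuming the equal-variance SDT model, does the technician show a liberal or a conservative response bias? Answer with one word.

z(H) = 0.583, z(FA) = -1.036
c = −½·(z(H) + z(FA)) = 0.2265
c > 0 → conservative criterion (biased toward responding “no”).

conservative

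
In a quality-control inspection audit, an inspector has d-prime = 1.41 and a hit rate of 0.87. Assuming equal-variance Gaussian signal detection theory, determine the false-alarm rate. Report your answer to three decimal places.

false-alarm rate = 0.388

z(hit rate) = z(0.87) = 1.1264
z(FA) = z(H) − d' = 1.1264 − 1.41 = -0.2836
false-alarm rate = Φ(-0.2836) = 0.3884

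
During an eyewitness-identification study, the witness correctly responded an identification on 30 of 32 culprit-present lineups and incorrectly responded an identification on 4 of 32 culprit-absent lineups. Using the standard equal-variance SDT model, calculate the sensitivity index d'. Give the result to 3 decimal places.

d' = 2.684

H = 30/32 = 0.9375
FA = 4/32 = 0.1250
z(0.9375) = 1.5341, z(0.1250) = -1.1503
d' = z(H) − z(FA) = 1.5341 − (-1.1503) = 2.6844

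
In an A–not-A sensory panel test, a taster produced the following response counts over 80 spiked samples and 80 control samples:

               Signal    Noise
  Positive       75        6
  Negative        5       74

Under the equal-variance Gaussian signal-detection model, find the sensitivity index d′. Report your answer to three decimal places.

d′ = 2.974

H = 75/80 = 0.9375
FA = 6/80 = 0.0750
Φ⁻¹(H) = 1.5341
Φ⁻¹(FA) = -1.4395
d' = z(H) − z(FA) = 1.5341 − (-1.4395) = 2.9736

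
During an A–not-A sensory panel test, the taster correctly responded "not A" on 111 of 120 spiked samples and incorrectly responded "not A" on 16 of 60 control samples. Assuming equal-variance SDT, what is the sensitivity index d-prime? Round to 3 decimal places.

d-prime = 2.062

H = 111/120 = 0.9250
FA = 16/60 = 0.2667
Φ⁻¹(H) = Φ⁻¹(0.9250) = 1.4395
Φ⁻¹(FA) = Φ⁻¹(0.2667) = -0.6228
d' = z(H) − z(FA) = 1.4395 − (-0.6228) = 2.0623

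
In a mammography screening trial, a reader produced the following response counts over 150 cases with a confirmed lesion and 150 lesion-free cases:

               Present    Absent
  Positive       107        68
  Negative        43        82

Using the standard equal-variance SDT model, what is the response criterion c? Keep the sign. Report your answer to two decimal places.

c = -0.22

H = 107/150 = 0.7133
FA = 68/150 = 0.4533
Φ⁻¹(H) = Φ⁻¹(0.7133) = 0.5631
Φ⁻¹(FA) = Φ⁻¹(0.4533) = -0.1173
c = −½·[z(H) + z(FA)] = −0.5 × (0.5631 + (-0.1173)) = -0.2229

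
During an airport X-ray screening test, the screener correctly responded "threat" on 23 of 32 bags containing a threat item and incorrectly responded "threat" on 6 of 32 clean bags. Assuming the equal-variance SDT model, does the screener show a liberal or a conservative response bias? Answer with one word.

conservative

z(H) = 0.579, z(FA) = -0.887
c = −½·(z(H) + z(FA)) = 0.154
c > 0 → conservative criterion (biased toward responding “no”).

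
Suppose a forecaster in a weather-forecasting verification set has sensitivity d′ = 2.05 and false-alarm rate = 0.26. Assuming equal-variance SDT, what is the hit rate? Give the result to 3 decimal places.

z(false-alarm rate) = z(0.26) = -0.6433
z(H) = z(FA) + d' = -0.6433 + 2.05 = 1.4067
hit rate = Φ(1.4067) = 0.9202

hit rate = 0.920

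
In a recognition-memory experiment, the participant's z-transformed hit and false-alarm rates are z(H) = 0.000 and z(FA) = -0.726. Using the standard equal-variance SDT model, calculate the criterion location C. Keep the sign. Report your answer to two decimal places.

c = −½·[z(H) + z(FA)] = −½·(0.000 + (-0.726)) = 0.363
c > 0: the participant has a conservative response bias.

C = 0.36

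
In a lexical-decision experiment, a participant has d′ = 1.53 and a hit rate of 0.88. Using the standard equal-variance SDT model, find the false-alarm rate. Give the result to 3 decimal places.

z(hit rate) = z(0.88) = 1.1750
z(FA) = z(H) − d' = 1.1750 − 1.53 = -0.3550
false-alarm rate = Φ(-0.3550) = 0.3613

false-alarm rate = 0.361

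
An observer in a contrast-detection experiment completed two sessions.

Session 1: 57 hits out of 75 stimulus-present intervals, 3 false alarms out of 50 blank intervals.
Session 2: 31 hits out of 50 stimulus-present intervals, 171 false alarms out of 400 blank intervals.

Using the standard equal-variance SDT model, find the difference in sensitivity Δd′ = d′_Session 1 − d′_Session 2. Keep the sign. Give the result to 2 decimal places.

Session 1: z(0.7600) = 0.706, z(0.0600) = -1.555, d' = 2.261
Session 2: z(0.6200) = 0.305, z(0.4275) = -0.183, d' = 0.488
Δd' = d'_Session 1 − d'_Session 2 = 2.261 − 0.488 = 1.773
Session 1 has the higher sensitivity.

Δd′ = 1.77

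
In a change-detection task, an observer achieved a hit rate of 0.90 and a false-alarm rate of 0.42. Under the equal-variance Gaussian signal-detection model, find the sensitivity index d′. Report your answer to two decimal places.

z(H) = 1.2816
z(FA) = -0.2019
d' = z(H) − z(FA) = 1.2816 − (-0.2019) = 1.4835

d′ = 1.48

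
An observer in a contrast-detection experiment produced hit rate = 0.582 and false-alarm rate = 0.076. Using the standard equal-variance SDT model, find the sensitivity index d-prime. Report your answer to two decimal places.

d-prime = 1.64

z(0.582) = 0.207, z(0.076) = -1.433
d' = z(H) − z(FA) = 0.207 − (-1.433) = 1.640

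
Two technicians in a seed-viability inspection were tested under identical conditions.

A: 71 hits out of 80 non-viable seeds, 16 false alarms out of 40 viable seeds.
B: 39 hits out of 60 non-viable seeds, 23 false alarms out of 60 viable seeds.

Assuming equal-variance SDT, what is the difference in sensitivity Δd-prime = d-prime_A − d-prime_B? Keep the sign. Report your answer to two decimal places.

A: z(0.8875) = 1.213, z(0.4000) = -0.253, d' = 1.466
B: z(0.6500) = 0.385, z(0.3833) = -0.297, d' = 0.682
Δd' = d'_A − d'_B = 1.466 − 0.682 = 0.784
A has the higher sensitivity.

Δd-prime = 0.78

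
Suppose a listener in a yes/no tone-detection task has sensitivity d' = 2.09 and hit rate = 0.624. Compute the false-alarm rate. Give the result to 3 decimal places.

false-alarm rate = 0.038

z(hit rate) = z(0.624) = 0.3160
z(FA) = z(H) − d' = 0.3160 − 2.09 = -1.7740
false-alarm rate = Φ(-1.7740) = 0.0380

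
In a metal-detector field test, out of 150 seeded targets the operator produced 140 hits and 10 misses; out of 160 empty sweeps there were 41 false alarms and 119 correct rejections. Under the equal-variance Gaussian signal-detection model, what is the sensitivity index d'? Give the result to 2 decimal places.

d' = 2.16

H = 140/150 = 0.9333
FA = 41/160 = 0.2562
z(0.9333) = 1.5008, z(0.2562) = -0.6551
d' = z(H) − z(FA) = 1.5008 − (-0.6551) = 2.1559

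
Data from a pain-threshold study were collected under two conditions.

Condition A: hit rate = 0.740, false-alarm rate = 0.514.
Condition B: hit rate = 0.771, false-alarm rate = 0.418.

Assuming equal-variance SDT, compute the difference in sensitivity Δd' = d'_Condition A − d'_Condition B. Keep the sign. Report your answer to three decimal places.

Condition A: z(0.740) = 0.6433, z(0.514) = 0.0351, d' = 0.6082
Condition B: z(0.771) = 0.7421, z(0.418) = -0.2070, d' = 0.9491
Δd' = d'_Condition A − d'_Condition B = 0.6082 − 0.9491 = -0.3409
Condition B has the higher sensitivity.

Δd' = -0.341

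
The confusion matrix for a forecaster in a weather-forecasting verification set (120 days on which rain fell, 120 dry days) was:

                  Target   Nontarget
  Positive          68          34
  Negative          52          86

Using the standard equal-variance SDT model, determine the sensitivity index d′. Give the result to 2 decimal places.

d′ = 0.74

H = 68/120 = 0.5667
FA = 34/120 = 0.2833
Φ⁻¹(H) = Φ⁻¹(0.5667) = 0.1680
Φ⁻¹(FA) = Φ⁻¹(0.2833) = -0.5731
d' = z(H) − z(FA) = 0.1680 − (-0.5731) = 0.7411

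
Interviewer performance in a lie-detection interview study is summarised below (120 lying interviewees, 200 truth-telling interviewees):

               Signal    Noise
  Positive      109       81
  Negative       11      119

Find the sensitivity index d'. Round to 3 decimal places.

d' = 1.571

H = 109/120 = 0.9083
FA = 81/200 = 0.4050
z(0.9083) = 1.3304, z(0.4050) = -0.2404
d' = z(H) − z(FA) = 1.3304 − (-0.2404) = 1.5708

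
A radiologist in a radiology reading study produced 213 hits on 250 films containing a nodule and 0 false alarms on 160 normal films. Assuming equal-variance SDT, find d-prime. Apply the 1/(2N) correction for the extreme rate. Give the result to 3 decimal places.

d-prime = 3.779

The false-alarm rate is 0/160 = 0, so apply the 1/(2N) correction: FA → 1/(2·160) = 0.00313.
z(H) = z(0.85200) = 1.0450
z(FA) = z(0.00313) = -2.7338
d' = 1.0450 − (-2.7338) = 3.7788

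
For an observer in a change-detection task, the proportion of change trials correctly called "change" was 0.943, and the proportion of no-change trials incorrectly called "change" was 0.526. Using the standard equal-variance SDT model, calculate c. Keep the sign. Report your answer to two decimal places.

z(H) = z(0.943) = 1.5805
z(FA) = z(0.526) = 0.0652
c = −½·[z(H) + z(FA)] = −0.5 × (1.5805 + 0.0652) = -0.82285

c = -0.82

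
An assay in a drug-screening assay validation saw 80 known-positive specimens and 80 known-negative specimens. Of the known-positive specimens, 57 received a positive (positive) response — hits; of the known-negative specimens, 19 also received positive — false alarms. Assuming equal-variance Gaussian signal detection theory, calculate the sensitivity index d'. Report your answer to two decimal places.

d' = 1.28

H = 57/80 = 0.7125
FA = 19/80 = 0.2375
z(H) = z(0.7125) = 0.561
z(FA) = z(0.2375) = -0.714
d' = z(H) − z(FA) = 0.561 − (-0.714) = 1.275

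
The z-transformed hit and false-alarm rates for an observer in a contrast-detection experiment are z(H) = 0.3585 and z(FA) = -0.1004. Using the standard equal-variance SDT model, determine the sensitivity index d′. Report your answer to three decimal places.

d' = z(H) − z(FA) = 0.3585 − (-0.1004) = 0.4589

d′ = 0.459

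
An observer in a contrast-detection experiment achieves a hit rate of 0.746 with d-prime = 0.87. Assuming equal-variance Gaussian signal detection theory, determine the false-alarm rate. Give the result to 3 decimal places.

z(hit rate) = z(0.746) = 0.6620
z(FA) = z(H) − d' = 0.6620 − 0.87 = -0.2080
false-alarm rate = Φ(-0.2080) = 0.4176

false-alarm rate = 0.418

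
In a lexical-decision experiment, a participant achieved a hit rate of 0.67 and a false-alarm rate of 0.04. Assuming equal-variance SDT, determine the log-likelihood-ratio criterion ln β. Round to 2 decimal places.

ln β = 1.44

z(0.67) = 0.440, z(0.04) = -1.751
ln β = −½·[z(H)² − z(FA)²] = −0.5 × (0.194 − 3.066) = 1.436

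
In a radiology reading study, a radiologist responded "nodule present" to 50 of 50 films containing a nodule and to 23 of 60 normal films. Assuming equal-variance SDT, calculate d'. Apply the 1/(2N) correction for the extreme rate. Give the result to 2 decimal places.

d' = 2.62

The hit rate is 50/50 = 1, so apply the 1/(2N) correction: H → 1 − 1/(2·50) = 0.99000.
z(H) = z(0.99000) = 2.326
z(FA) = z(0.38333) = -0.297
d' = 2.326 − (-0.297) = 2.623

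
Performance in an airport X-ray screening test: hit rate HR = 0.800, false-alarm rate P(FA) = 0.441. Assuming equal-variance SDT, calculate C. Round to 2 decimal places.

Φ⁻¹(0.800) = 0.8416, Φ⁻¹(0.441) = -0.1484
c = −½·[z(H) + z(FA)] = −0.5 × (0.8416 + (-0.1484)) = -0.3466

C = -0.35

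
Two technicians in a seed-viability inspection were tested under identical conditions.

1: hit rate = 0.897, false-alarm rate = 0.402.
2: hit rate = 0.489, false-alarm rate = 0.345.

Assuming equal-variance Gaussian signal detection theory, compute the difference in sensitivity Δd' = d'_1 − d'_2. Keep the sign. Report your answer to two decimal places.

1: z(0.897) = 1.265, z(0.402) = -0.248, d' = 1.513
2: z(0.489) = -0.028, z(0.345) = -0.399, d' = 0.371
Δd' = d'_1 − d'_2 = 1.513 − 0.371 = 1.142
1 has the higher sensitivity.

Δd' = 1.14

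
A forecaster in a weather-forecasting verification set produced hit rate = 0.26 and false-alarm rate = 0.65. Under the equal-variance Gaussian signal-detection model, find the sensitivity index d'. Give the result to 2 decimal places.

d' = -1.03

z(H) = z(0.26) = -0.643
z(FA) = z(0.65) = 0.385
d' = z(H) − z(FA) = -0.643 − 0.385 = -1.028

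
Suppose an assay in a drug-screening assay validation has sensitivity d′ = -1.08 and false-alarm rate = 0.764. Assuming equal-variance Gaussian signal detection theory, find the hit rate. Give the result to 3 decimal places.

z(false-alarm rate) = z(0.764) = 0.7192
z(H) = z(FA) + d' = 0.7192 + (-1.08) = -0.3608
hit rate = Φ(-0.3608) = 0.3591

hit rate = 0.359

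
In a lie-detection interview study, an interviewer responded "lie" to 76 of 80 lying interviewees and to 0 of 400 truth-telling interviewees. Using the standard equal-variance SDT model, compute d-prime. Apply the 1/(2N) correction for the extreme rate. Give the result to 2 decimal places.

The false-alarm rate is 0/400 = 0, so apply the 1/(2N) correction: FA → 1/(2·400) = 0.00125.
z(H) = z(0.95000) = 1.645
z(FA) = z(0.00125) = -3.023
d' = 1.645 − (-3.023) = 4.668

d-prime = 4.67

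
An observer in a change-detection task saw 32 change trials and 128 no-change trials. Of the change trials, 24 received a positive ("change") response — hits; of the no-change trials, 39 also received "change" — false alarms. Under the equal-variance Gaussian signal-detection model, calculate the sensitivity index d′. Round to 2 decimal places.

d′ = 1.19

H = 24/32 = 0.7500
FA = 39/128 = 0.3047
z(H) = z(0.7500) = 0.6745
z(FA) = z(0.3047) = -0.5109
d' = z(H) − z(FA) = 0.6745 − (-0.5109) = 1.1854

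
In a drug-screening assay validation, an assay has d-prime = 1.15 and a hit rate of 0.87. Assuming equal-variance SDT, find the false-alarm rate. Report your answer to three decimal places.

z(hit rate) = z(0.87) = 1.1264
z(FA) = z(H) − d' = 1.1264 − 1.15 = -0.0236
false-alarm rate = Φ(-0.0236) = 0.4906

false-alarm rate = 0.491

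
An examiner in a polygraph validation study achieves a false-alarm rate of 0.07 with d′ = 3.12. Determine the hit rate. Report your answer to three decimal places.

hit rate = 0.950

z(false-alarm rate) = z(0.07) = -1.4758
z(H) = z(FA) + d' = -1.4758 + 3.12 = 1.6442
hit rate = Φ(1.6442) = 0.9499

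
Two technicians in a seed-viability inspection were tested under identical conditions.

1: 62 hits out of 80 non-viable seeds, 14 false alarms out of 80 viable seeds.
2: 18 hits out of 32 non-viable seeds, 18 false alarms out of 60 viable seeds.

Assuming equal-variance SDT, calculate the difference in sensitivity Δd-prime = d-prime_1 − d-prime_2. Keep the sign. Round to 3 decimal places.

Δd-prime = 1.008

1: z(0.7750) = 0.7554, z(0.1750) = -0.9346, d' = 1.6900
2: z(0.5625) = 0.1573, z(0.3000) = -0.5244, d' = 0.6817
Δd' = d'_1 − d'_2 = 1.6900 − 0.6817 = 1.0083
1 has the higher sensitivity.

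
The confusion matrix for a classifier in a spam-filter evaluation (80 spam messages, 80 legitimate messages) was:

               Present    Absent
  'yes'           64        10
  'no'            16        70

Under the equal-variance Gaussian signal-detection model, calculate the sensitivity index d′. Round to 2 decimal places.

H = 64/80 = 0.8000
FA = 10/80 = 0.1250
z(H) = z(0.8000) = 0.8416
z(FA) = z(0.1250) = -1.1503
d' = z(H) − z(FA) = 0.8416 − (-1.1503) = 1.9919

d′ = 1.99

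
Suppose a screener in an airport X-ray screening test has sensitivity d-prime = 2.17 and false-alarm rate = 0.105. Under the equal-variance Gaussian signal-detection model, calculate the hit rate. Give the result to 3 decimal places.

z(false-alarm rate) = z(0.105) = -1.2536
z(H) = z(FA) + d' = -1.2536 + 2.17 = 0.9164
hit rate = Φ(0.9164) = 0.8203

hit rate = 0.820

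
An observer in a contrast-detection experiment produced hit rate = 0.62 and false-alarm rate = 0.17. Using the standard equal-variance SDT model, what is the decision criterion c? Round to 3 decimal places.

z(H) = 0.3055
z(FA) = -0.9542
c = −½·[z(H) + z(FA)] = −0.5 × (0.3055 + (-0.9542)) = 0.32435

c = 0.324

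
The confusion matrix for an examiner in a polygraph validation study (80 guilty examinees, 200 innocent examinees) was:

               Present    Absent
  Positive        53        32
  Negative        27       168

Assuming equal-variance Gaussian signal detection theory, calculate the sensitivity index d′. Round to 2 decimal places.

H = 53/80 = 0.6625
FA = 32/200 = 0.1600
Φ⁻¹(0.6625) = 0.419, Φ⁻¹(0.1600) = -0.994
d' = z(H) − z(FA) = 0.419 − (-0.994) = 1.413

d′ = 1.41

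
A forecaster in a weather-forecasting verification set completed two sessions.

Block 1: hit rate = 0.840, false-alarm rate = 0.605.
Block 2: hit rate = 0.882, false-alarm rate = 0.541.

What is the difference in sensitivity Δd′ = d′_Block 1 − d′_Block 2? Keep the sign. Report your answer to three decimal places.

Block 1: z(0.840) = 0.9945, z(0.605) = 0.2663, d' = 0.7282
Block 2: z(0.882) = 1.1850, z(0.541) = 0.1030, d' = 1.0820
Δd' = d'_Block 1 − d'_Block 2 = 0.7282 − 1.0820 = -0.3538
Block 2 has the higher sensitivity.

Δd′ = -0.354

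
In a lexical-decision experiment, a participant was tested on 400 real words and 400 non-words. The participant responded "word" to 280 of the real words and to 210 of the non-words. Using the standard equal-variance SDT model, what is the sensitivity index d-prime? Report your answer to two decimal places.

d-prime = 0.46

H = 280/400 = 0.7000
FA = 210/400 = 0.5250
z(H) = 0.524
z(FA) = 0.063
d' = z(H) − z(FA) = 0.524 − 0.063 = 0.461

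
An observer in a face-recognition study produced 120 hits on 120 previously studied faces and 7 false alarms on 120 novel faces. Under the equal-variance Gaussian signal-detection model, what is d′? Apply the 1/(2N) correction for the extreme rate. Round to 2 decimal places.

The hit rate is 120/120 = 1, so apply the 1/(2N) correction: H → 1 − 1/(2·120) = 0.99583.
z(H) = z(0.99583) = 2.638
z(FA) = z(0.05833) = -1.569
d' = 2.638 − (-1.569) = 4.207

d′ = 4.21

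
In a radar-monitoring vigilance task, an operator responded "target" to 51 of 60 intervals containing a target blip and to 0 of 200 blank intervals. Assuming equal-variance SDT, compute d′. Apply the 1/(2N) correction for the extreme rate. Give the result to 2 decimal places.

The false-alarm rate is 0/200 = 0, so apply the 1/(2N) correction: FA → 1/(2·200) = 0.00250.
z(H) = z(0.85000) = 1.036
z(FA) = z(0.00250) = -2.807
d' = 1.036 − (-2.807) = 3.843

d′ = 3.84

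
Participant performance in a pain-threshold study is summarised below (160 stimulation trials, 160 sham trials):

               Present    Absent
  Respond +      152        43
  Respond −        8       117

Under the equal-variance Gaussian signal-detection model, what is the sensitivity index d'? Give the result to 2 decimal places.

H = 152/160 = 0.9500
FA = 43/160 = 0.2687
z(H) = z(0.9500) = 1.645
z(FA) = z(0.2687) = -0.617
d' = z(H) − z(FA) = 1.645 − (-0.617) = 2.262

d' = 2.26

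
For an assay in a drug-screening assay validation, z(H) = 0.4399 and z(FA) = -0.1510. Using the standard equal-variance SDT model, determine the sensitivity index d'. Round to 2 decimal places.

d' = 0.59

d' = z(H) − z(FA) = 0.4399 − (-0.1510) = 0.5909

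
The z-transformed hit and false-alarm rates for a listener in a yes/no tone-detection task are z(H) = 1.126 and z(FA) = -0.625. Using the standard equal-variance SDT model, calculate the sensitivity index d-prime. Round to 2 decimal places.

d' = z(H) − z(FA) = 1.126 − (-0.625) = 1.751

d-prime = 1.75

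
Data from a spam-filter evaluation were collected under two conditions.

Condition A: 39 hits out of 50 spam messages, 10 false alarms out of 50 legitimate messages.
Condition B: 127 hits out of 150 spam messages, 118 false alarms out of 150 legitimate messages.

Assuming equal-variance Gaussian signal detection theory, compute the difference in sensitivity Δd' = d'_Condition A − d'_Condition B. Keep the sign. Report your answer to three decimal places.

Δd' = 1.386

Condition A: z(0.7800) = 0.7722, z(0.2000) = -0.8416, d' = 1.6138
Condition B: z(0.8467) = 1.0224, z(0.7867) = 0.7950, d' = 0.2274
Δd' = d'_Condition A − d'_Condition B = 1.6138 − 0.2274 = 1.3864
Condition A has the higher sensitivity.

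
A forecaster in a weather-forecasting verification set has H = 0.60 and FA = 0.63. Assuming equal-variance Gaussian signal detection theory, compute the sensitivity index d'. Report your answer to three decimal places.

d' = -0.079

Φ⁻¹(H) = Φ⁻¹(0.60) = 0.2533
Φ⁻¹(FA) = Φ⁻¹(0.63) = 0.3319
d' = z(H) − z(FA) = 0.2533 − 0.3319 = -0.0786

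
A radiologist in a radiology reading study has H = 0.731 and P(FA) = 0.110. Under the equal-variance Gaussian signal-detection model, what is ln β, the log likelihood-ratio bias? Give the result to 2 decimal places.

z(0.731) = 0.616, z(0.110) = -1.227
ln β = −½·[z(H)² − z(FA)²] = −0.5 × (0.379 − 1.506) = 0.5635

ln β = 0.56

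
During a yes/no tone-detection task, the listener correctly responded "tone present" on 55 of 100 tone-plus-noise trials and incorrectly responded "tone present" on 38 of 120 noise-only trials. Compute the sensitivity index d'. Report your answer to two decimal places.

H = 55/100 = 0.5500
FA = 38/120 = 0.3167
z(H) = z(0.5500) = 0.126
z(FA) = z(0.3167) = -0.477
d' = z(H) − z(FA) = 0.126 − (-0.477) = 0.603

d' = 0.60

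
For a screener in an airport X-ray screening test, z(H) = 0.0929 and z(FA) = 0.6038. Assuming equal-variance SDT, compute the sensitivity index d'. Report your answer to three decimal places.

d' = z(H) − z(FA) = 0.0929 − 0.6038 = -0.5109

d' = -0.511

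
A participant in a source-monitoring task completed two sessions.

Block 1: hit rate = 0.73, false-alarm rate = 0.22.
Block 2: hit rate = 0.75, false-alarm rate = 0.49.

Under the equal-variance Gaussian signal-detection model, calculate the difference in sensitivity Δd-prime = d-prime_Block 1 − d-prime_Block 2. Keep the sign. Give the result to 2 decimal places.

Block 1: z(0.73) = 0.613, z(0.22) = -0.772, d' = 1.385
Block 2: z(0.75) = 0.674, z(0.49) = -0.025, d' = 0.699
Δd' = d'_Block 1 − d'_Block 2 = 1.385 − 0.699 = 0.686
Block 1 has the higher sensitivity.

Δd-prime = 0.69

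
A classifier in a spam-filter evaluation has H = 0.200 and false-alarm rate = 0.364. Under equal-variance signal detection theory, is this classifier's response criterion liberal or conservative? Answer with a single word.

conservative

z(H) = -0.842, z(FA) = -0.348
c = −½·(z(H) + z(FA)) = 0.595
c > 0 → conservative criterion (biased toward responding “no”).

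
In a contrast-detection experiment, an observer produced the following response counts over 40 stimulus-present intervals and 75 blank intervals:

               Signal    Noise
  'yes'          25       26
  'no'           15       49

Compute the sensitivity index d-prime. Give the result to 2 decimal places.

d-prime = 0.71

H = 25/40 = 0.6250
FA = 26/75 = 0.3467
Φ⁻¹(H) = Φ⁻¹(0.6250) = 0.319
Φ⁻¹(FA) = Φ⁻¹(0.3467) = -0.394
d' = z(H) − z(FA) = 0.319 − (-0.394) = 0.713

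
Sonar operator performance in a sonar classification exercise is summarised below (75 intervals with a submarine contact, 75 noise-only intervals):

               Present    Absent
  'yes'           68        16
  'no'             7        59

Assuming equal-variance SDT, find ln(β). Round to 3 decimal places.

H = 68/75 = 0.9067
FA = 16/75 = 0.2133
z(0.9067) = 1.3207, z(0.2133) = -0.7950
ln β = −½·[z(H)² − z(FA)²] = −0.5 × (1.7442 − 0.6320) = -0.5561

ln β = -0.556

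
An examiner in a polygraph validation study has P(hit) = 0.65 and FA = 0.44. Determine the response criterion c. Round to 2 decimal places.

z(0.65) = 0.3853, z(0.44) = -0.1510
c = −½·[z(H) + z(FA)] = −0.5 × (0.3853 + (-0.1510)) = -0.11715
c < 0: the examiner has a liberal response bias.

c = -0.12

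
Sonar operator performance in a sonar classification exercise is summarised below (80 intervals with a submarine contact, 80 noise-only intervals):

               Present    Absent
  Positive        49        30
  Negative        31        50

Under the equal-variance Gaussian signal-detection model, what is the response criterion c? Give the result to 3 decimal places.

H = 49/80 = 0.6125
FA = 30/80 = 0.3750
z(0.6125) = 0.2858, z(0.3750) = -0.3186
c = −½·[z(H) + z(FA)] = −0.5 × (0.2858 + (-0.3186)) = 0.0164
c > 0: the sonar operator has a conservative response bias.

c = 0.016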